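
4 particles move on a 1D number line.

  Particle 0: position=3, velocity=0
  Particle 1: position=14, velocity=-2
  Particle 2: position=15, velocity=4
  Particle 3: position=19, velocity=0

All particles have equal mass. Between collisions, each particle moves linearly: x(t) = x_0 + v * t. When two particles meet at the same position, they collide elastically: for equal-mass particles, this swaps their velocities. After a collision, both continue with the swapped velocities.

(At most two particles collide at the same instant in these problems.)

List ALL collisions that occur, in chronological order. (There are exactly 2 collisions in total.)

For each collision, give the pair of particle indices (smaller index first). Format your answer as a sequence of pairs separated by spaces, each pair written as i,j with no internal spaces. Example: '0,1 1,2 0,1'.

Collision at t=1: particles 2 and 3 swap velocities; positions: p0=3 p1=12 p2=19 p3=19; velocities now: v0=0 v1=-2 v2=0 v3=4
Collision at t=11/2: particles 0 and 1 swap velocities; positions: p0=3 p1=3 p2=19 p3=37; velocities now: v0=-2 v1=0 v2=0 v3=4

Answer: 2,3 0,1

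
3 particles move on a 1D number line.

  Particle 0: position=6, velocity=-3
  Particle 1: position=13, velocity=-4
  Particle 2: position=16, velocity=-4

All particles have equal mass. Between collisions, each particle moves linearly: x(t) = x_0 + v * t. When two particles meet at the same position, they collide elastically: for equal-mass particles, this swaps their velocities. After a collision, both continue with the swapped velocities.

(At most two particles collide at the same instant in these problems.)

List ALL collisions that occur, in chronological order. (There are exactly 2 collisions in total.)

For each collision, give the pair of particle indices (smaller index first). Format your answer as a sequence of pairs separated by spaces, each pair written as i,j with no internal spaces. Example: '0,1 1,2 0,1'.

Collision at t=7: particles 0 and 1 swap velocities; positions: p0=-15 p1=-15 p2=-12; velocities now: v0=-4 v1=-3 v2=-4
Collision at t=10: particles 1 and 2 swap velocities; positions: p0=-27 p1=-24 p2=-24; velocities now: v0=-4 v1=-4 v2=-3

Answer: 0,1 1,2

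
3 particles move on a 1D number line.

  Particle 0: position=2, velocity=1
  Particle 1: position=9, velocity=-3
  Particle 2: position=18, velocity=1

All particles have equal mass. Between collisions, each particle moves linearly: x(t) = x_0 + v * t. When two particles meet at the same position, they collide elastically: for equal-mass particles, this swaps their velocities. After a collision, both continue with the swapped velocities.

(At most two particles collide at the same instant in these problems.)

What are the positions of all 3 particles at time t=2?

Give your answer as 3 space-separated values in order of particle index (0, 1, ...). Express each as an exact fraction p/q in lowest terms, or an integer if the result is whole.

Collision at t=7/4: particles 0 and 1 swap velocities; positions: p0=15/4 p1=15/4 p2=79/4; velocities now: v0=-3 v1=1 v2=1
Advance to t=2 (no further collisions before then); velocities: v0=-3 v1=1 v2=1; positions = 3 4 20

Answer: 3 4 20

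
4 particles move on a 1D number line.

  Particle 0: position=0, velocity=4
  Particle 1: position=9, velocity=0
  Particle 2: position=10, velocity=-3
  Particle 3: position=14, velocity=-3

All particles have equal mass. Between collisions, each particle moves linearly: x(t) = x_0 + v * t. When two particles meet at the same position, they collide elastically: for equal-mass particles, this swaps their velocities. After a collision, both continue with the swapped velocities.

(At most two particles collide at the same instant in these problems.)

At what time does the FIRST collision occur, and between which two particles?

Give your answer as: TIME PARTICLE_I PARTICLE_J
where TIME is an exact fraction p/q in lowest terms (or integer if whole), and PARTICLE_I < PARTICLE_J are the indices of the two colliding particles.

Pair (0,1): pos 0,9 vel 4,0 -> gap=9, closing at 4/unit, collide at t=9/4
Pair (1,2): pos 9,10 vel 0,-3 -> gap=1, closing at 3/unit, collide at t=1/3
Pair (2,3): pos 10,14 vel -3,-3 -> not approaching (rel speed 0 <= 0)
Earliest collision: t=1/3 between 1 and 2

Answer: 1/3 1 2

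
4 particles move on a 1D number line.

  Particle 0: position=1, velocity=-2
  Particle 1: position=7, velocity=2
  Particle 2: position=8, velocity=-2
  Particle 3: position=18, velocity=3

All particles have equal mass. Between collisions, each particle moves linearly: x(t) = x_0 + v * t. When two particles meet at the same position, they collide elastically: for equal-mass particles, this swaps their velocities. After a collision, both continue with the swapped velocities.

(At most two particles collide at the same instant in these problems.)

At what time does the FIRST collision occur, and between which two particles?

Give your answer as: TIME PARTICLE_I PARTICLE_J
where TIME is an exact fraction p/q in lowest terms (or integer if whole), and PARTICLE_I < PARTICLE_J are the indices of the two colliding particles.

Answer: 1/4 1 2

Derivation:
Pair (0,1): pos 1,7 vel -2,2 -> not approaching (rel speed -4 <= 0)
Pair (1,2): pos 7,8 vel 2,-2 -> gap=1, closing at 4/unit, collide at t=1/4
Pair (2,3): pos 8,18 vel -2,3 -> not approaching (rel speed -5 <= 0)
Earliest collision: t=1/4 between 1 and 2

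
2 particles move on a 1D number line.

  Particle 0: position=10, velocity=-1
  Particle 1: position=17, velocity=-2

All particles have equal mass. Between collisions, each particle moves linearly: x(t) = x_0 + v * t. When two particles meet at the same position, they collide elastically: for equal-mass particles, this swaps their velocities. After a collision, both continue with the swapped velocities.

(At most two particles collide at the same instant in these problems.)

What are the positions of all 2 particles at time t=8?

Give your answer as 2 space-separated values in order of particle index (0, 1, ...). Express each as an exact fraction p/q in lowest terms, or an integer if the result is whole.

Collision at t=7: particles 0 and 1 swap velocities; positions: p0=3 p1=3; velocities now: v0=-2 v1=-1
Advance to t=8 (no further collisions before then); velocities: v0=-2 v1=-1; positions = 1 2

Answer: 1 2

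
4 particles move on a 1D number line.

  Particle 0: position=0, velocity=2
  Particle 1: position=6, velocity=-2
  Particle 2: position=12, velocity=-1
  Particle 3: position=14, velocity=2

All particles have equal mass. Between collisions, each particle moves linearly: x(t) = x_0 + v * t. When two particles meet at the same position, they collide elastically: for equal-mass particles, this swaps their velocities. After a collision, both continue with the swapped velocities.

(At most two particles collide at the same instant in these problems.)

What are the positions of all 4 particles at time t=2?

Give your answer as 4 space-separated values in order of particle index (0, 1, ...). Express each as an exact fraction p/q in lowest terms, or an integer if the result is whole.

Collision at t=3/2: particles 0 and 1 swap velocities; positions: p0=3 p1=3 p2=21/2 p3=17; velocities now: v0=-2 v1=2 v2=-1 v3=2
Advance to t=2 (no further collisions before then); velocities: v0=-2 v1=2 v2=-1 v3=2; positions = 2 4 10 18

Answer: 2 4 10 18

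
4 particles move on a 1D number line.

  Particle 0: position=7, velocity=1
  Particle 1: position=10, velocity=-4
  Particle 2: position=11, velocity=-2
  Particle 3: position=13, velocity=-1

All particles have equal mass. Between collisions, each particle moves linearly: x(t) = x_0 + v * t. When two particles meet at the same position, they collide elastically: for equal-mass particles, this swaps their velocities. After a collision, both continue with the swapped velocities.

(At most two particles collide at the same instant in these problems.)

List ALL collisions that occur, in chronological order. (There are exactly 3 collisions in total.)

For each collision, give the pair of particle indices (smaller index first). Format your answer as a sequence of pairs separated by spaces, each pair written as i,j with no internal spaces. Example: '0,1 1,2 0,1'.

Answer: 0,1 1,2 2,3

Derivation:
Collision at t=3/5: particles 0 and 1 swap velocities; positions: p0=38/5 p1=38/5 p2=49/5 p3=62/5; velocities now: v0=-4 v1=1 v2=-2 v3=-1
Collision at t=4/3: particles 1 and 2 swap velocities; positions: p0=14/3 p1=25/3 p2=25/3 p3=35/3; velocities now: v0=-4 v1=-2 v2=1 v3=-1
Collision at t=3: particles 2 and 3 swap velocities; positions: p0=-2 p1=5 p2=10 p3=10; velocities now: v0=-4 v1=-2 v2=-1 v3=1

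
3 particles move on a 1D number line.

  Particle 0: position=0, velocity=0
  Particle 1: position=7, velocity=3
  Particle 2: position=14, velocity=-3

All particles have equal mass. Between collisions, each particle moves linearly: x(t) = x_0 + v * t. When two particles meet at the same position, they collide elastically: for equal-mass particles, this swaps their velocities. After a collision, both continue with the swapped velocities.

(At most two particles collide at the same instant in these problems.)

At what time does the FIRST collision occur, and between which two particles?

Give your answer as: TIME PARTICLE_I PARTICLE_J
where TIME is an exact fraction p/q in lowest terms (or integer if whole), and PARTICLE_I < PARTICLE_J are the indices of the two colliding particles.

Pair (0,1): pos 0,7 vel 0,3 -> not approaching (rel speed -3 <= 0)
Pair (1,2): pos 7,14 vel 3,-3 -> gap=7, closing at 6/unit, collide at t=7/6
Earliest collision: t=7/6 between 1 and 2

Answer: 7/6 1 2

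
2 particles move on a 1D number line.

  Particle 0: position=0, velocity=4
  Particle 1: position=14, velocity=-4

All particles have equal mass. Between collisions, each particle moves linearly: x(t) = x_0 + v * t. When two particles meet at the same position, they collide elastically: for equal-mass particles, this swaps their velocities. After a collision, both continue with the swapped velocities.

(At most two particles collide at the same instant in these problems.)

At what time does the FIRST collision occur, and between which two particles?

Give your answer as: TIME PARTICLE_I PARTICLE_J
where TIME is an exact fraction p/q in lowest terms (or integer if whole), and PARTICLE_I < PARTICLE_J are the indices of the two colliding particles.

Answer: 7/4 0 1

Derivation:
Pair (0,1): pos 0,14 vel 4,-4 -> gap=14, closing at 8/unit, collide at t=7/4
Earliest collision: t=7/4 between 0 and 1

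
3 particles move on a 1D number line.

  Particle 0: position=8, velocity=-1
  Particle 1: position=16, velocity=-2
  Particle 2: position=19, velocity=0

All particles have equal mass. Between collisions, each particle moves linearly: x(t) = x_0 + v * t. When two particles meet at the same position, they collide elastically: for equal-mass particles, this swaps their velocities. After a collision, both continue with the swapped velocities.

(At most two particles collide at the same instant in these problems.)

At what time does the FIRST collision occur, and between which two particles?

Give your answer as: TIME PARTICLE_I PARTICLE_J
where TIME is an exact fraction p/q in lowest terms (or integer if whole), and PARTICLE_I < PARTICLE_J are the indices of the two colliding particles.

Pair (0,1): pos 8,16 vel -1,-2 -> gap=8, closing at 1/unit, collide at t=8
Pair (1,2): pos 16,19 vel -2,0 -> not approaching (rel speed -2 <= 0)
Earliest collision: t=8 between 0 and 1

Answer: 8 0 1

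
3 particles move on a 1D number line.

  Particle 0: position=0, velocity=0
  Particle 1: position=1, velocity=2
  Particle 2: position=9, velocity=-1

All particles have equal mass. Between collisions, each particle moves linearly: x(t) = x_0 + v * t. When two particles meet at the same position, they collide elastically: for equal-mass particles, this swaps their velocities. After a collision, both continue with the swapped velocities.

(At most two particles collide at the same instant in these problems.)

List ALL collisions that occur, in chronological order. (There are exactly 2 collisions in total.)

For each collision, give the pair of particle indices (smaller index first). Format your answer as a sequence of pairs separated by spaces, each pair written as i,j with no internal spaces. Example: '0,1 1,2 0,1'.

Answer: 1,2 0,1

Derivation:
Collision at t=8/3: particles 1 and 2 swap velocities; positions: p0=0 p1=19/3 p2=19/3; velocities now: v0=0 v1=-1 v2=2
Collision at t=9: particles 0 and 1 swap velocities; positions: p0=0 p1=0 p2=19; velocities now: v0=-1 v1=0 v2=2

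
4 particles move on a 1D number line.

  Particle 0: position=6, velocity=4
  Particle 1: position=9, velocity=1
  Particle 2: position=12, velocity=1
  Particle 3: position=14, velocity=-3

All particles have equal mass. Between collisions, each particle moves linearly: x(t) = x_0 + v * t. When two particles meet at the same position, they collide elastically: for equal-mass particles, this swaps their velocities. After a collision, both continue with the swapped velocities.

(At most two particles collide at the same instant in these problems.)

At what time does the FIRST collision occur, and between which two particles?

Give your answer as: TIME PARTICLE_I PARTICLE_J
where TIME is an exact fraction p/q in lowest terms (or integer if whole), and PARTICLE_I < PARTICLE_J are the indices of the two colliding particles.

Answer: 1/2 2 3

Derivation:
Pair (0,1): pos 6,9 vel 4,1 -> gap=3, closing at 3/unit, collide at t=1
Pair (1,2): pos 9,12 vel 1,1 -> not approaching (rel speed 0 <= 0)
Pair (2,3): pos 12,14 vel 1,-3 -> gap=2, closing at 4/unit, collide at t=1/2
Earliest collision: t=1/2 between 2 and 3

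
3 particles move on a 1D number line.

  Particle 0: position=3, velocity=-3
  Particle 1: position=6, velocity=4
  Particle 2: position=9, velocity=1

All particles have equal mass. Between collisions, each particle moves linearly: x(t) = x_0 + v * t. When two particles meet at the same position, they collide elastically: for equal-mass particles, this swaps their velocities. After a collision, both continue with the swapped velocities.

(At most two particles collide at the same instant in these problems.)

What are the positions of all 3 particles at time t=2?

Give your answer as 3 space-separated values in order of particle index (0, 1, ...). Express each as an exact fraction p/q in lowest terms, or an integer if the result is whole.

Collision at t=1: particles 1 and 2 swap velocities; positions: p0=0 p1=10 p2=10; velocities now: v0=-3 v1=1 v2=4
Advance to t=2 (no further collisions before then); velocities: v0=-3 v1=1 v2=4; positions = -3 11 14

Answer: -3 11 14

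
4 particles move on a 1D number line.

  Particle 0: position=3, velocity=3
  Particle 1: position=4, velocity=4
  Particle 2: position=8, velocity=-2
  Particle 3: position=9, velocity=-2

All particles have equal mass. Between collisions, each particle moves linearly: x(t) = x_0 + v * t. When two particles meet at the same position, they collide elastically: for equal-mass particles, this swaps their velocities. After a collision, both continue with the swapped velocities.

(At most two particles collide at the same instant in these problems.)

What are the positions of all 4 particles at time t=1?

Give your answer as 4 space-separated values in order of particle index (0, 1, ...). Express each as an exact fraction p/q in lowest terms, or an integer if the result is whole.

Answer: 6 6 7 8

Derivation:
Collision at t=2/3: particles 1 and 2 swap velocities; positions: p0=5 p1=20/3 p2=20/3 p3=23/3; velocities now: v0=3 v1=-2 v2=4 v3=-2
Collision at t=5/6: particles 2 and 3 swap velocities; positions: p0=11/2 p1=19/3 p2=22/3 p3=22/3; velocities now: v0=3 v1=-2 v2=-2 v3=4
Collision at t=1: particles 0 and 1 swap velocities; positions: p0=6 p1=6 p2=7 p3=8; velocities now: v0=-2 v1=3 v2=-2 v3=4
Advance to t=1 (no further collisions before then); velocities: v0=-2 v1=3 v2=-2 v3=4; positions = 6 6 7 8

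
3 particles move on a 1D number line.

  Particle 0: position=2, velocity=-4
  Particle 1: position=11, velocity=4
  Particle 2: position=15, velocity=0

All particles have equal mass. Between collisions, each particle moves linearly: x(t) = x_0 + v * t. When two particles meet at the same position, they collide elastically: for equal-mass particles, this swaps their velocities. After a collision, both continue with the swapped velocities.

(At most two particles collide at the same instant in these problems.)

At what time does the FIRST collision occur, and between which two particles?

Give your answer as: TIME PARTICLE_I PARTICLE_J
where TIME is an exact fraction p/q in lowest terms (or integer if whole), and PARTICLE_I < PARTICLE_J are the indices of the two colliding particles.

Answer: 1 1 2

Derivation:
Pair (0,1): pos 2,11 vel -4,4 -> not approaching (rel speed -8 <= 0)
Pair (1,2): pos 11,15 vel 4,0 -> gap=4, closing at 4/unit, collide at t=1
Earliest collision: t=1 between 1 and 2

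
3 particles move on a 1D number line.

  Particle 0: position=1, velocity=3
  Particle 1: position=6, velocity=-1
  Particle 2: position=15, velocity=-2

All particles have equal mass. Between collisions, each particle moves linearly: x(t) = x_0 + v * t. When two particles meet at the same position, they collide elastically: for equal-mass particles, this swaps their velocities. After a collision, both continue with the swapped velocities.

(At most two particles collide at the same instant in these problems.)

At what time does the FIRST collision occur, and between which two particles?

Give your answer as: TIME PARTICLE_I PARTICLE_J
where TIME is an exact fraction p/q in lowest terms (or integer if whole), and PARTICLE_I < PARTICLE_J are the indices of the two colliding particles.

Answer: 5/4 0 1

Derivation:
Pair (0,1): pos 1,6 vel 3,-1 -> gap=5, closing at 4/unit, collide at t=5/4
Pair (1,2): pos 6,15 vel -1,-2 -> gap=9, closing at 1/unit, collide at t=9
Earliest collision: t=5/4 between 0 and 1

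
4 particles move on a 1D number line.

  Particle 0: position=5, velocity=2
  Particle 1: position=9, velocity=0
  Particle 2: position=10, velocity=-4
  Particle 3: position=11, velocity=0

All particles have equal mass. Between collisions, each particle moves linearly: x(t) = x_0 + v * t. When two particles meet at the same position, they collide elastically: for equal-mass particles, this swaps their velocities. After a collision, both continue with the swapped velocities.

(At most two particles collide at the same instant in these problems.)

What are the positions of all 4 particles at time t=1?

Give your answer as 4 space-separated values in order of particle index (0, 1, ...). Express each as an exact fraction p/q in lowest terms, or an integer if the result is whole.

Answer: 6 7 9 11

Derivation:
Collision at t=1/4: particles 1 and 2 swap velocities; positions: p0=11/2 p1=9 p2=9 p3=11; velocities now: v0=2 v1=-4 v2=0 v3=0
Collision at t=5/6: particles 0 and 1 swap velocities; positions: p0=20/3 p1=20/3 p2=9 p3=11; velocities now: v0=-4 v1=2 v2=0 v3=0
Advance to t=1 (no further collisions before then); velocities: v0=-4 v1=2 v2=0 v3=0; positions = 6 7 9 11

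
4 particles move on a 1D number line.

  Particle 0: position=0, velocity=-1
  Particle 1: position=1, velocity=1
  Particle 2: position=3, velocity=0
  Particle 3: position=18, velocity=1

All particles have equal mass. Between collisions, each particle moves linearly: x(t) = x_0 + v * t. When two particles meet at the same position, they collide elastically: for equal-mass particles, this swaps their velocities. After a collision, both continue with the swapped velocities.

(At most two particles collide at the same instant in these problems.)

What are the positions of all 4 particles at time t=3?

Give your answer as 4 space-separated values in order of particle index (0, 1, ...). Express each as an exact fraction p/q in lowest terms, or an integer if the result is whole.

Collision at t=2: particles 1 and 2 swap velocities; positions: p0=-2 p1=3 p2=3 p3=20; velocities now: v0=-1 v1=0 v2=1 v3=1
Advance to t=3 (no further collisions before then); velocities: v0=-1 v1=0 v2=1 v3=1; positions = -3 3 4 21

Answer: -3 3 4 21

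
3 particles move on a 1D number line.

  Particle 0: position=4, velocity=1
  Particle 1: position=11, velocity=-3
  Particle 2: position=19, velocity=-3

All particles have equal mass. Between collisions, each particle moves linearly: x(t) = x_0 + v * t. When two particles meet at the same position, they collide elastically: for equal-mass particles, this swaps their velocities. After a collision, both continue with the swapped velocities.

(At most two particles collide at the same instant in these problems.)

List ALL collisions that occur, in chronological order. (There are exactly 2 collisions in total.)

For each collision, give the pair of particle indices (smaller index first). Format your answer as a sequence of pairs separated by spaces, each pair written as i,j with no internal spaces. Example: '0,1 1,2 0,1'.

Collision at t=7/4: particles 0 and 1 swap velocities; positions: p0=23/4 p1=23/4 p2=55/4; velocities now: v0=-3 v1=1 v2=-3
Collision at t=15/4: particles 1 and 2 swap velocities; positions: p0=-1/4 p1=31/4 p2=31/4; velocities now: v0=-3 v1=-3 v2=1

Answer: 0,1 1,2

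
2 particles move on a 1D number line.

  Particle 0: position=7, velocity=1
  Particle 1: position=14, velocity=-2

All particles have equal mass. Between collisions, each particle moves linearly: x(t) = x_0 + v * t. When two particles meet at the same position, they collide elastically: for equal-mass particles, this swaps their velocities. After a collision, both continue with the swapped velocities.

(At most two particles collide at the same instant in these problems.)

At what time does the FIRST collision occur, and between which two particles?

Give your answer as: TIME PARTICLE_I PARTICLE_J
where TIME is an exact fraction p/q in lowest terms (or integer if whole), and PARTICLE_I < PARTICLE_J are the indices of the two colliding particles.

Answer: 7/3 0 1

Derivation:
Pair (0,1): pos 7,14 vel 1,-2 -> gap=7, closing at 3/unit, collide at t=7/3
Earliest collision: t=7/3 between 0 and 1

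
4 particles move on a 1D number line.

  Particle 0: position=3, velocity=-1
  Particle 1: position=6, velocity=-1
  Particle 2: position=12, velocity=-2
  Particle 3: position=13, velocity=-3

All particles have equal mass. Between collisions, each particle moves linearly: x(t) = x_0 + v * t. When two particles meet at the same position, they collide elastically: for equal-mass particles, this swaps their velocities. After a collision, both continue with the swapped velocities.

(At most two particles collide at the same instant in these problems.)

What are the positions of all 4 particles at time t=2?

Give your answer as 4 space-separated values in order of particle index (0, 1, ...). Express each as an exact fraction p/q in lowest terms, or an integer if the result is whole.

Collision at t=1: particles 2 and 3 swap velocities; positions: p0=2 p1=5 p2=10 p3=10; velocities now: v0=-1 v1=-1 v2=-3 v3=-2
Advance to t=2 (no further collisions before then); velocities: v0=-1 v1=-1 v2=-3 v3=-2; positions = 1 4 7 8

Answer: 1 4 7 8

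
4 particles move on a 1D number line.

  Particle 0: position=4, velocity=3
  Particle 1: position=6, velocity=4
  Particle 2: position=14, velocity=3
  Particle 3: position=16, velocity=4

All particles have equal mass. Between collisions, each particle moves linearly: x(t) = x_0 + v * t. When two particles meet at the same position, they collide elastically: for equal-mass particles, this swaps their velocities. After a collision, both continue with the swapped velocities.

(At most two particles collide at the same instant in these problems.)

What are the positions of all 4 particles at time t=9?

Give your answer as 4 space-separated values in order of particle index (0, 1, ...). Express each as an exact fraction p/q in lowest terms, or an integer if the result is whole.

Collision at t=8: particles 1 and 2 swap velocities; positions: p0=28 p1=38 p2=38 p3=48; velocities now: v0=3 v1=3 v2=4 v3=4
Advance to t=9 (no further collisions before then); velocities: v0=3 v1=3 v2=4 v3=4; positions = 31 41 42 52

Answer: 31 41 42 52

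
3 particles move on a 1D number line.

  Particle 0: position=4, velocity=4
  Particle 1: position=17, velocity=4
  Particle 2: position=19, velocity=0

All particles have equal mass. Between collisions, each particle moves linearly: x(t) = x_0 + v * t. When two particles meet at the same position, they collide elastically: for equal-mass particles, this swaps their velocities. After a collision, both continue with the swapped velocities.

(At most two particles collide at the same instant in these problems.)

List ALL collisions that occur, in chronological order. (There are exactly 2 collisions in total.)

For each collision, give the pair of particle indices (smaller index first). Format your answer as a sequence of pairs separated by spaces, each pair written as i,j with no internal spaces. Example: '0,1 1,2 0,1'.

Collision at t=1/2: particles 1 and 2 swap velocities; positions: p0=6 p1=19 p2=19; velocities now: v0=4 v1=0 v2=4
Collision at t=15/4: particles 0 and 1 swap velocities; positions: p0=19 p1=19 p2=32; velocities now: v0=0 v1=4 v2=4

Answer: 1,2 0,1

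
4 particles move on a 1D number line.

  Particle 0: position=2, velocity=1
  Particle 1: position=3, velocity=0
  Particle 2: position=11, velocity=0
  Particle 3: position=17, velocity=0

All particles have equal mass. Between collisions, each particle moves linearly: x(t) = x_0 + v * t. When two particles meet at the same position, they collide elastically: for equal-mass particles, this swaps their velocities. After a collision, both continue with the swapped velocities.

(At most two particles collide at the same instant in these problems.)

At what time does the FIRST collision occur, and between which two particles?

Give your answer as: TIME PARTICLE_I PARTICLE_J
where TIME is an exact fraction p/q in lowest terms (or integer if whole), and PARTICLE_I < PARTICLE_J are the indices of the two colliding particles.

Pair (0,1): pos 2,3 vel 1,0 -> gap=1, closing at 1/unit, collide at t=1
Pair (1,2): pos 3,11 vel 0,0 -> not approaching (rel speed 0 <= 0)
Pair (2,3): pos 11,17 vel 0,0 -> not approaching (rel speed 0 <= 0)
Earliest collision: t=1 between 0 and 1

Answer: 1 0 1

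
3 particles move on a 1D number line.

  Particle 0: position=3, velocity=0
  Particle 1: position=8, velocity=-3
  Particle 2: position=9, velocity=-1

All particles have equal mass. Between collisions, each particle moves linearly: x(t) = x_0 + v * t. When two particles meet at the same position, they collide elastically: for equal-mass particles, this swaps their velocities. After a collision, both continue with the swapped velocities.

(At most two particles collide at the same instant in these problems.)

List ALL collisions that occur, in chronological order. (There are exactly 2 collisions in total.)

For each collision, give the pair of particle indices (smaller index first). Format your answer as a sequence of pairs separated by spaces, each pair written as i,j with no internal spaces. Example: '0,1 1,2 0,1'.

Collision at t=5/3: particles 0 and 1 swap velocities; positions: p0=3 p1=3 p2=22/3; velocities now: v0=-3 v1=0 v2=-1
Collision at t=6: particles 1 and 2 swap velocities; positions: p0=-10 p1=3 p2=3; velocities now: v0=-3 v1=-1 v2=0

Answer: 0,1 1,2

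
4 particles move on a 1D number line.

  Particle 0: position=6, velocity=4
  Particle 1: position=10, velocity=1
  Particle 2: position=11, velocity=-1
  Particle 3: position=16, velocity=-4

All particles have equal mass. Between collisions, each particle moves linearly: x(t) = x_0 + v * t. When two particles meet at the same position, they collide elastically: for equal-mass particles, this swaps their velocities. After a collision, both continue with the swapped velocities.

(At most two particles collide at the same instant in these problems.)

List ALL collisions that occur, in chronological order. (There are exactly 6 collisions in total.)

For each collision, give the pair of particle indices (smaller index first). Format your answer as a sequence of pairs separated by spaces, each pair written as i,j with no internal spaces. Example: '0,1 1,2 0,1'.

Answer: 1,2 0,1 2,3 1,2 2,3 0,1

Derivation:
Collision at t=1/2: particles 1 and 2 swap velocities; positions: p0=8 p1=21/2 p2=21/2 p3=14; velocities now: v0=4 v1=-1 v2=1 v3=-4
Collision at t=1: particles 0 and 1 swap velocities; positions: p0=10 p1=10 p2=11 p3=12; velocities now: v0=-1 v1=4 v2=1 v3=-4
Collision at t=6/5: particles 2 and 3 swap velocities; positions: p0=49/5 p1=54/5 p2=56/5 p3=56/5; velocities now: v0=-1 v1=4 v2=-4 v3=1
Collision at t=5/4: particles 1 and 2 swap velocities; positions: p0=39/4 p1=11 p2=11 p3=45/4; velocities now: v0=-1 v1=-4 v2=4 v3=1
Collision at t=4/3: particles 2 and 3 swap velocities; positions: p0=29/3 p1=32/3 p2=34/3 p3=34/3; velocities now: v0=-1 v1=-4 v2=1 v3=4
Collision at t=5/3: particles 0 and 1 swap velocities; positions: p0=28/3 p1=28/3 p2=35/3 p3=38/3; velocities now: v0=-4 v1=-1 v2=1 v3=4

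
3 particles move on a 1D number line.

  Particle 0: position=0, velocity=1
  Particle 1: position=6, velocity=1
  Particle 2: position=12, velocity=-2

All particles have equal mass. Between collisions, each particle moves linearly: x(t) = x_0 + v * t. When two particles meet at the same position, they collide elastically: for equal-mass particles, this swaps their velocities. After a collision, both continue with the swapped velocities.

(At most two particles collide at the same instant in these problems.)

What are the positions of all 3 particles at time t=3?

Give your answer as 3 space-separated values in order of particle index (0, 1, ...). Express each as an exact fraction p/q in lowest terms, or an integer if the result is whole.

Answer: 3 6 9

Derivation:
Collision at t=2: particles 1 and 2 swap velocities; positions: p0=2 p1=8 p2=8; velocities now: v0=1 v1=-2 v2=1
Advance to t=3 (no further collisions before then); velocities: v0=1 v1=-2 v2=1; positions = 3 6 9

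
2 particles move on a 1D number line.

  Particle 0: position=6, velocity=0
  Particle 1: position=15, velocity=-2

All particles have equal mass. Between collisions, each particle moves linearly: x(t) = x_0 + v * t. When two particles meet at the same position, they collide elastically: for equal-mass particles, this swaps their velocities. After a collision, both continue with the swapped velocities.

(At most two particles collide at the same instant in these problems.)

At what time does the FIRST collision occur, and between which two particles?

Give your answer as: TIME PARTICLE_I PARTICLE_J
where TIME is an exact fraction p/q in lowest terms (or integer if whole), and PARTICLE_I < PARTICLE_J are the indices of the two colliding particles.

Pair (0,1): pos 6,15 vel 0,-2 -> gap=9, closing at 2/unit, collide at t=9/2
Earliest collision: t=9/2 between 0 and 1

Answer: 9/2 0 1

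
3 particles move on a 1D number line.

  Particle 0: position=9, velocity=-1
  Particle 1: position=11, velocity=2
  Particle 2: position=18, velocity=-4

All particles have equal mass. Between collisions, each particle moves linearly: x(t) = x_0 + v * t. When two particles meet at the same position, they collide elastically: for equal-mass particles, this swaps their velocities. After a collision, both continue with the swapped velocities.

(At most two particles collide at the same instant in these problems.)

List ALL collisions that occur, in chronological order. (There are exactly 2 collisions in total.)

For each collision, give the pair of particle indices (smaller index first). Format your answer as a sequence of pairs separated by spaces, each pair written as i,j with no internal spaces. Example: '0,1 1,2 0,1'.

Collision at t=7/6: particles 1 and 2 swap velocities; positions: p0=47/6 p1=40/3 p2=40/3; velocities now: v0=-1 v1=-4 v2=2
Collision at t=3: particles 0 and 1 swap velocities; positions: p0=6 p1=6 p2=17; velocities now: v0=-4 v1=-1 v2=2

Answer: 1,2 0,1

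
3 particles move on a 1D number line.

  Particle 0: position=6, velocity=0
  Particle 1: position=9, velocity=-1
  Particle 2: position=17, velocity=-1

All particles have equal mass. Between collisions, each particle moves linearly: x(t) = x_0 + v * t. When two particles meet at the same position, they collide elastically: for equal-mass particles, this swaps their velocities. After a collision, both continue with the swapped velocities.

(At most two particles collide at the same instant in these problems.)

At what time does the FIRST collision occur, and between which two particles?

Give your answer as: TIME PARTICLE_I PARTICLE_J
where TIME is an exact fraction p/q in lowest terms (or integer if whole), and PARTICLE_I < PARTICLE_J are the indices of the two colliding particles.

Pair (0,1): pos 6,9 vel 0,-1 -> gap=3, closing at 1/unit, collide at t=3
Pair (1,2): pos 9,17 vel -1,-1 -> not approaching (rel speed 0 <= 0)
Earliest collision: t=3 between 0 and 1

Answer: 3 0 1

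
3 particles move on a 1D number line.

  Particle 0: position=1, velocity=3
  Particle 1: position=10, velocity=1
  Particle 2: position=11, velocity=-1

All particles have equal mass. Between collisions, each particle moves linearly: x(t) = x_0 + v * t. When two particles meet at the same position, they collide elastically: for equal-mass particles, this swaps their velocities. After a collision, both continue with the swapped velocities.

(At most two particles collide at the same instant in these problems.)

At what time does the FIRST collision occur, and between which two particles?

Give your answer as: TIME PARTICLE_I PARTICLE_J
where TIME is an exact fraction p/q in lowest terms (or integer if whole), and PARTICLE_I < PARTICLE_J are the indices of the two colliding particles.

Answer: 1/2 1 2

Derivation:
Pair (0,1): pos 1,10 vel 3,1 -> gap=9, closing at 2/unit, collide at t=9/2
Pair (1,2): pos 10,11 vel 1,-1 -> gap=1, closing at 2/unit, collide at t=1/2
Earliest collision: t=1/2 between 1 and 2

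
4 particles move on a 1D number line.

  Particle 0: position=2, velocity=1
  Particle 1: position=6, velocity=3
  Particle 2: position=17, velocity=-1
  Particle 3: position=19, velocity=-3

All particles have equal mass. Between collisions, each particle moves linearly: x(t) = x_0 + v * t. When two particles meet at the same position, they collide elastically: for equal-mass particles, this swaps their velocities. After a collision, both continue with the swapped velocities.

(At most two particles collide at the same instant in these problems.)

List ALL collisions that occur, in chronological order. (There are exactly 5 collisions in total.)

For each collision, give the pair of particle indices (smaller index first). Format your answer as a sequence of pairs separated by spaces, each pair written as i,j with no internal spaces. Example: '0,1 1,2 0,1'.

Collision at t=1: particles 2 and 3 swap velocities; positions: p0=3 p1=9 p2=16 p3=16; velocities now: v0=1 v1=3 v2=-3 v3=-1
Collision at t=13/6: particles 1 and 2 swap velocities; positions: p0=25/6 p1=25/2 p2=25/2 p3=89/6; velocities now: v0=1 v1=-3 v2=3 v3=-1
Collision at t=11/4: particles 2 and 3 swap velocities; positions: p0=19/4 p1=43/4 p2=57/4 p3=57/4; velocities now: v0=1 v1=-3 v2=-1 v3=3
Collision at t=17/4: particles 0 and 1 swap velocities; positions: p0=25/4 p1=25/4 p2=51/4 p3=75/4; velocities now: v0=-3 v1=1 v2=-1 v3=3
Collision at t=15/2: particles 1 and 2 swap velocities; positions: p0=-7/2 p1=19/2 p2=19/2 p3=57/2; velocities now: v0=-3 v1=-1 v2=1 v3=3

Answer: 2,3 1,2 2,3 0,1 1,2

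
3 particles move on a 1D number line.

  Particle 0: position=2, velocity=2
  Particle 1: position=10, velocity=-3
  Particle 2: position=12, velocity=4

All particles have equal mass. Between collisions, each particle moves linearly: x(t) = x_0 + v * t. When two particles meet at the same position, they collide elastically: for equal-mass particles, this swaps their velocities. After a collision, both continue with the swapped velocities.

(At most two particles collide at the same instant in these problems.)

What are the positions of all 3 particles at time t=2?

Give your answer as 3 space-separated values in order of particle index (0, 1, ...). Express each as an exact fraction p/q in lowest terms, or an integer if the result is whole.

Answer: 4 6 20

Derivation:
Collision at t=8/5: particles 0 and 1 swap velocities; positions: p0=26/5 p1=26/5 p2=92/5; velocities now: v0=-3 v1=2 v2=4
Advance to t=2 (no further collisions before then); velocities: v0=-3 v1=2 v2=4; positions = 4 6 20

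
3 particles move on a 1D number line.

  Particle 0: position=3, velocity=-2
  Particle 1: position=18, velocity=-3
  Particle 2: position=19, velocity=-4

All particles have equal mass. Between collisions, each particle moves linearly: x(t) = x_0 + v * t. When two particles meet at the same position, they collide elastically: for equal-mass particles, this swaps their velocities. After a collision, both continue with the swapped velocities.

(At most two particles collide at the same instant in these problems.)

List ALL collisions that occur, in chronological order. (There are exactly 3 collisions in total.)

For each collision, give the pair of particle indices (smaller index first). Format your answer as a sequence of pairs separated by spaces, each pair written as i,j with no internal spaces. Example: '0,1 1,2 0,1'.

Collision at t=1: particles 1 and 2 swap velocities; positions: p0=1 p1=15 p2=15; velocities now: v0=-2 v1=-4 v2=-3
Collision at t=8: particles 0 and 1 swap velocities; positions: p0=-13 p1=-13 p2=-6; velocities now: v0=-4 v1=-2 v2=-3
Collision at t=15: particles 1 and 2 swap velocities; positions: p0=-41 p1=-27 p2=-27; velocities now: v0=-4 v1=-3 v2=-2

Answer: 1,2 0,1 1,2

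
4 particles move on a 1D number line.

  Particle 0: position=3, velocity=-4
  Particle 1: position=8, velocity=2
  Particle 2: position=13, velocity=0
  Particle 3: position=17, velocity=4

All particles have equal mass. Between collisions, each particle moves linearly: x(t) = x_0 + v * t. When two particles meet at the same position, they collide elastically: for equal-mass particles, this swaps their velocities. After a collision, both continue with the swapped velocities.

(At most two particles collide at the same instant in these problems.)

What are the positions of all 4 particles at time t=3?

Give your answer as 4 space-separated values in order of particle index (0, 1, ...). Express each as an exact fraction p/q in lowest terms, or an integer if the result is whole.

Answer: -9 13 14 29

Derivation:
Collision at t=5/2: particles 1 and 2 swap velocities; positions: p0=-7 p1=13 p2=13 p3=27; velocities now: v0=-4 v1=0 v2=2 v3=4
Advance to t=3 (no further collisions before then); velocities: v0=-4 v1=0 v2=2 v3=4; positions = -9 13 14 29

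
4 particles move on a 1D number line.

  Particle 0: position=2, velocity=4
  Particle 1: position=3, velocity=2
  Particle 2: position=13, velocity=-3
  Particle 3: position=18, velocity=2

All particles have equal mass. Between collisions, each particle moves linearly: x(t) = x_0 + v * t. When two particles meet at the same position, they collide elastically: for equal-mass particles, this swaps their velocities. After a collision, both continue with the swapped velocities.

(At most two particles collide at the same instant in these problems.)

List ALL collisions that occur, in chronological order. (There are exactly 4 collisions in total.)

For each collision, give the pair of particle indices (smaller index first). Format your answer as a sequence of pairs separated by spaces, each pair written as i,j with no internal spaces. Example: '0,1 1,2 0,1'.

Answer: 0,1 1,2 0,1 2,3

Derivation:
Collision at t=1/2: particles 0 and 1 swap velocities; positions: p0=4 p1=4 p2=23/2 p3=19; velocities now: v0=2 v1=4 v2=-3 v3=2
Collision at t=11/7: particles 1 and 2 swap velocities; positions: p0=43/7 p1=58/7 p2=58/7 p3=148/7; velocities now: v0=2 v1=-3 v2=4 v3=2
Collision at t=2: particles 0 and 1 swap velocities; positions: p0=7 p1=7 p2=10 p3=22; velocities now: v0=-3 v1=2 v2=4 v3=2
Collision at t=8: particles 2 and 3 swap velocities; positions: p0=-11 p1=19 p2=34 p3=34; velocities now: v0=-3 v1=2 v2=2 v3=4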